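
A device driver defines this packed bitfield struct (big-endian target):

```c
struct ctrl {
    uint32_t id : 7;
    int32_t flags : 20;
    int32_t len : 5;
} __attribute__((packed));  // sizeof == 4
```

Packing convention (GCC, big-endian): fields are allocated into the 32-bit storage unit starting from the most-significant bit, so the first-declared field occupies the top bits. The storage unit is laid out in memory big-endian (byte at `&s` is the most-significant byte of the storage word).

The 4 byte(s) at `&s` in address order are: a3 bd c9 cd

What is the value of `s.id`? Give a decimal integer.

[0]=0xa3 [1]=0xbd [2]=0xc9 [3]=0xcd (big-endian) → word 0xa3bdc9cd
id [25+:7] = (word>>25) & 0x7f = 81  ←
flags [5+:20] = (word>>5) & 0xfffff = 912974
len [0+:5] = (word>>0) & 0x1f = 13

81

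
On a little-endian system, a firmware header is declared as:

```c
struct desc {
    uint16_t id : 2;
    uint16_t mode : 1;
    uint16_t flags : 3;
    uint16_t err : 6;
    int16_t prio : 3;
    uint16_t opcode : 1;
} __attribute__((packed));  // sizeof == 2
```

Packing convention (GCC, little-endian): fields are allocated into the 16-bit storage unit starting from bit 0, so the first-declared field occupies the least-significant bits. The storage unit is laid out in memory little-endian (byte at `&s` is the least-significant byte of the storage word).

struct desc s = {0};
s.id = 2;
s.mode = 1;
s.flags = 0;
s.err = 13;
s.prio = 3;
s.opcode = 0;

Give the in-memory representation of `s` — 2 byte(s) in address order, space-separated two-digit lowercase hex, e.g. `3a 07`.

id:2 = 2 → 0x2 << 0 → word 0x0002
mode:1 = 1 → 0x1 << 2 → word 0x0006
flags:3 = 0 → 0x0 << 3 → word 0x0006
err:6 = 13 → 0xd << 6 → word 0x0346
prio:3 = 3 → 0x3 << 12 → word 0x3346
opcode:1 = 0 → 0x0 << 15 → word 0x3346
word = 0x3346 → little-endian bytes:
  [0]=0x46  [1]=0x33

46 33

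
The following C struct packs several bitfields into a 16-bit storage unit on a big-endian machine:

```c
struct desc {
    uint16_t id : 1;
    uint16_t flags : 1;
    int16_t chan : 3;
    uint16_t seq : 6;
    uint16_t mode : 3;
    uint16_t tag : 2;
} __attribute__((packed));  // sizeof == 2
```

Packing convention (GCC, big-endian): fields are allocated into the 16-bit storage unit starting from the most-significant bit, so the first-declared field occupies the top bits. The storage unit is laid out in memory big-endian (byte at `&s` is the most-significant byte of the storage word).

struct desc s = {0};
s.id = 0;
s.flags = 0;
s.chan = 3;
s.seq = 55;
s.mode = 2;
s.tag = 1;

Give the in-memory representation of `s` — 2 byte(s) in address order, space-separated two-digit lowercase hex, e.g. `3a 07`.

id:1 = 0 → 0x0 << 15 → word 0x0000
flags:1 = 0 → 0x0 << 14 → word 0x0000
chan:3 = 3 → 0x3 << 11 → word 0x1800
seq:6 = 55 → 0x37 << 5 → word 0x1ee0
mode:3 = 2 → 0x2 << 2 → word 0x1ee8
tag:2 = 1 → 0x1 << 0 → word 0x1ee9
word = 0x1ee9 → big-endian bytes:
  [0]=0x1e  [1]=0xe9

1e e9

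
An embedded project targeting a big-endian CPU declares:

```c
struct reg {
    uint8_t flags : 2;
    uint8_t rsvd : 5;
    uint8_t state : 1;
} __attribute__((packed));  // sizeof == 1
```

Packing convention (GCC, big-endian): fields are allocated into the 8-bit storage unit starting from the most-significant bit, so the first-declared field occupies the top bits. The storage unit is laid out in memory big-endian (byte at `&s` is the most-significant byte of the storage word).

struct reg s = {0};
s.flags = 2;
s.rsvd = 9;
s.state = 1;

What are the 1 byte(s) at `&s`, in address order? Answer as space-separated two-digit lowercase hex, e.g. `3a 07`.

[6+:2] flags=2 & 0x3 = 0x2; word=0x80
[1+:5] rsvd=9 & 0x1f = 0x9; word=0x92
[0+:1] state=1 & 0x1 = 0x1; word=0x93
word = 0x93 → big-endian bytes:
  [0]=0x93

93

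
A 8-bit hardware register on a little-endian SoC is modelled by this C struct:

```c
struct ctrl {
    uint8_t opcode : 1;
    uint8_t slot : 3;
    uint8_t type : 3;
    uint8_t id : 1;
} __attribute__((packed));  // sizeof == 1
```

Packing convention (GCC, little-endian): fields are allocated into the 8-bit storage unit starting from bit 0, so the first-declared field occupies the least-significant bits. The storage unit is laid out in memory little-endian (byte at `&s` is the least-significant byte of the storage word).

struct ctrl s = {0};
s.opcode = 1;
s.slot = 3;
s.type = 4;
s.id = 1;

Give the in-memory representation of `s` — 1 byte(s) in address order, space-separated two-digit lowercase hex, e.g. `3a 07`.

[0+:1] opcode=1 & 0x1 = 0x1; word=0x01
[1+:3] slot=3 & 0x7 = 0x3; word=0x07
[4+:3] type=4 & 0x7 = 0x4; word=0x47
[7+:1] id=1 & 0x1 = 0x1; word=0xc7
word = 0xc7 → little-endian bytes:
  [0]=0xc7

c7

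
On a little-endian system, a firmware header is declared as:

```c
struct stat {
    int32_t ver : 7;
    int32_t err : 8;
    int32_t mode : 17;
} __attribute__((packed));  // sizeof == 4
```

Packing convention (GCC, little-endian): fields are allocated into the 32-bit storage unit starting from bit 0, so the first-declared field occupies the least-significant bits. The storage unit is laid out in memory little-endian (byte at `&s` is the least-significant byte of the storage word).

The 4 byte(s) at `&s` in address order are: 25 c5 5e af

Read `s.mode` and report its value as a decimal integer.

[0]=0x25 [1]=0xc5 [2]=0x5e [3]=0xaf (little-endian) → word 0xaf5ec525
ver:7 @ bit 0 → (0xaf5ec525>>0)&0x7f = 0x25
err:8 @ bit 7 → (0xaf5ec525>>7)&0xff = 0x8a
mode:17 @ bit 15 → (0xaf5ec525>>15)&0x1ffff = 0x15ebd  ←
mode signed 17b, MSB=1: 89789 - 131072 = -41283

-41283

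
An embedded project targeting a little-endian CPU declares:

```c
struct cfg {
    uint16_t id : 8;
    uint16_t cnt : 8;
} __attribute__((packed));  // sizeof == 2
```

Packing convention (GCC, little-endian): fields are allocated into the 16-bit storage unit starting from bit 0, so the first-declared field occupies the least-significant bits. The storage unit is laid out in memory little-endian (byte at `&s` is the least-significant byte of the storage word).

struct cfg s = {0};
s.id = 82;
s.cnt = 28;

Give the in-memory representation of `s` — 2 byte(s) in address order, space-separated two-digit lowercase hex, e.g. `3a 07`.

id:8 = 82 → 0x52 << 0 → word 0x0052
cnt:8 = 28 → 0x1c << 8 → word 0x1c52
word = 0x1c52 → little-endian bytes:
  [0]=0x52  [1]=0x1c

52 1c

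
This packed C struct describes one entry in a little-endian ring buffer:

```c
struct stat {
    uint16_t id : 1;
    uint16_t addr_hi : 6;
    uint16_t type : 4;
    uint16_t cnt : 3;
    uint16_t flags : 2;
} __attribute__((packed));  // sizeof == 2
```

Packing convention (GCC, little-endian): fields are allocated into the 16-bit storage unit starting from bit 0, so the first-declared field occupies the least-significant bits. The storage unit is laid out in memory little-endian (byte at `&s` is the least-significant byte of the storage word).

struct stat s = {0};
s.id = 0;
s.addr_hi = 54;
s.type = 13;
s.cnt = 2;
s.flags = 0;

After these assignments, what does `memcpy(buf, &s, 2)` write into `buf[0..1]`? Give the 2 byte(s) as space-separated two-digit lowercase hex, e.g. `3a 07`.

id:1 = 0 → 0x0 << 0 → word 0x0000
addr_hi:6 = 54 → 0x36 << 1 → word 0x006c
type:4 = 13 → 0xd << 7 → word 0x06ec
cnt:3 = 2 → 0x2 << 11 → word 0x16ec
flags:2 = 0 → 0x0 << 14 → word 0x16ec
word = 0x16ec → little-endian bytes:
  [0]=0xec  [1]=0x16

ec 16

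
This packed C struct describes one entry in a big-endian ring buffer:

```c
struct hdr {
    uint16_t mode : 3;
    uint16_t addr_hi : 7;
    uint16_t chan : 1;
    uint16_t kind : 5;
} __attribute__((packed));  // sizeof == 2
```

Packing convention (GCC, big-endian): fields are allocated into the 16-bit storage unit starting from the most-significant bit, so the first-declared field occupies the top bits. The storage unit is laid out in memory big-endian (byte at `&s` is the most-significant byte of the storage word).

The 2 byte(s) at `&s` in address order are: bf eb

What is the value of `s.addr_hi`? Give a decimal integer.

[0]=0xbf [1]=0xeb (big-endian) → word 0xbfeb
mode:3 @ bit 13 → (0xbfeb>>13)&0x7 = 0x5
addr_hi:7 @ bit 6 → (0xbfeb>>6)&0x7f = 0x7f  ←
chan:1 @ bit 5 → (0xbfeb>>5)&0x1 = 0x1
kind:5 @ bit 0 → (0xbfeb>>0)&0x1f = 0xb

127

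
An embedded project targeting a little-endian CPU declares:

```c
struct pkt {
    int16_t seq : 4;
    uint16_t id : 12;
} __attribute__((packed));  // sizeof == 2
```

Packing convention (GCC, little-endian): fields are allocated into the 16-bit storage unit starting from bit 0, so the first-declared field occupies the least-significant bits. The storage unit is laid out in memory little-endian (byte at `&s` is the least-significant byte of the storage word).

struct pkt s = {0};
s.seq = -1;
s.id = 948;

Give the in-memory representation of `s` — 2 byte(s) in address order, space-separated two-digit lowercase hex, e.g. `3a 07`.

[0+:4] seq=-1 & 0xf = 0xf; word=0x000f
[4+:12] id=948 & 0xfff = 0x3b4; word=0x3b4f
word = 0x3b4f → little-endian bytes:
  [0]=0x4f  [1]=0x3b

4f 3b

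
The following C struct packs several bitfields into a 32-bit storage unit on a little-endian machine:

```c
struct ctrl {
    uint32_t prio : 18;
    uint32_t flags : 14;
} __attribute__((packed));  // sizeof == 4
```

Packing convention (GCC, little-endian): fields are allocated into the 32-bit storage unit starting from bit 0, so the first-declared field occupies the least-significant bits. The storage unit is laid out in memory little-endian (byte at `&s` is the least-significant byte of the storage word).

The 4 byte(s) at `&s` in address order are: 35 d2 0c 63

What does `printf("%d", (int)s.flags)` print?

[0]=0x35 [1]=0xd2 [2]=0x0c [3]=0x63 (little-endian) → word 0x630cd235
prio [0+:18] = (word>>0) & 0x3ffff = 53813
flags [18+:14] = (word>>18) & 0x3fff = 6339  ←

6339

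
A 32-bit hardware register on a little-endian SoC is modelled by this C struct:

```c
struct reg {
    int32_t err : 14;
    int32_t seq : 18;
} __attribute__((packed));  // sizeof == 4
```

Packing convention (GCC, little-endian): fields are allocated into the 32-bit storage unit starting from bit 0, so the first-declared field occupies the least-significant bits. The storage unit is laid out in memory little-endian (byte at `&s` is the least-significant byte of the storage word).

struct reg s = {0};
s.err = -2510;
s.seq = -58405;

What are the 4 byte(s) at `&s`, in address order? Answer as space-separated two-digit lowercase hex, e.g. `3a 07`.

err:14 = -2510 → 0x3632 << 0 → word 0x00003632
seq:18 = -58405 → 0x31bdb << 14 → word 0xc6f6f632
word = 0xc6f6f632 → little-endian bytes:
  [0]=0x32  [1]=0xf6  [2]=0xf6  [3]=0xc6

32 f6 f6 c6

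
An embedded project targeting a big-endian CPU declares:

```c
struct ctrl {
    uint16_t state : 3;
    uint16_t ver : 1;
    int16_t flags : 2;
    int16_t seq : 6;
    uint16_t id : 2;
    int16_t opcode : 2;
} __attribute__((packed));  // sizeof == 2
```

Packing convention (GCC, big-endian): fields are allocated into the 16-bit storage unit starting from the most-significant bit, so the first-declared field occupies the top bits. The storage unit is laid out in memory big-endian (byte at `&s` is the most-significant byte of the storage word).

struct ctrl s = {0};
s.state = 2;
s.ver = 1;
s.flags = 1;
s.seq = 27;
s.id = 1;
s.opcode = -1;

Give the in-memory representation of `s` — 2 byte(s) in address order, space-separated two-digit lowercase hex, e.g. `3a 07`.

55 b7

state:3 = 2 → 0x2 << 13 → word 0x4000
ver:1 = 1 → 0x1 << 12 → word 0x5000
flags:2 = 1 → 0x1 << 10 → word 0x5400
seq:6 = 27 → 0x1b << 4 → word 0x55b0
id:2 = 1 → 0x1 << 2 → word 0x55b4
opcode:2 = -1 → 0x3 << 0 → word 0x55b7
word = 0x55b7 → big-endian bytes:
  [0]=0x55  [1]=0xb7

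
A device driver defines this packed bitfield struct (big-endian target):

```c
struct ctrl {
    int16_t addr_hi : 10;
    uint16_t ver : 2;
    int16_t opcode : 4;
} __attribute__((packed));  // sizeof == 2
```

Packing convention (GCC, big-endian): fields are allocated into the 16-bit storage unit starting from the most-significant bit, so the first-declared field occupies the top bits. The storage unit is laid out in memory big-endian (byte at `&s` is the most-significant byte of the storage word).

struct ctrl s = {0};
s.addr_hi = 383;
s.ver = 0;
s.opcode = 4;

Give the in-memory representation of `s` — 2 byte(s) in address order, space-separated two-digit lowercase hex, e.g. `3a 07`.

5f c4

addr_hi:10 = 383 → 0x17f << 6 → word 0x5fc0
ver:2 = 0 → 0x0 << 4 → word 0x5fc0
opcode:4 = 4 → 0x4 << 0 → word 0x5fc4
word = 0x5fc4 → big-endian bytes:
  [0]=0x5f  [1]=0xc4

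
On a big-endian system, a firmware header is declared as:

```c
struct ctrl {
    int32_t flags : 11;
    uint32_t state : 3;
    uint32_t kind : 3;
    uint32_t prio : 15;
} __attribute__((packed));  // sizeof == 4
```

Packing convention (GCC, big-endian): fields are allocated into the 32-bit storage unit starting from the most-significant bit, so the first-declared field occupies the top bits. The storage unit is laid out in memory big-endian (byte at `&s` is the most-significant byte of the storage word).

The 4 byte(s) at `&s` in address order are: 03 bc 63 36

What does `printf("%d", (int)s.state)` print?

7

[0]=0x03 [1]=0xbc [2]=0x63 [3]=0x36 (big-endian) → word 0x03bc6336
flags [21+:11] = (word>>21) & 0x7ff = 29
state [18+:3] = (word>>18) & 0x7 = 7  ←
kind [15+:3] = (word>>15) & 0x7 = 0
prio [0+:15] = (word>>0) & 0x7fff = 25398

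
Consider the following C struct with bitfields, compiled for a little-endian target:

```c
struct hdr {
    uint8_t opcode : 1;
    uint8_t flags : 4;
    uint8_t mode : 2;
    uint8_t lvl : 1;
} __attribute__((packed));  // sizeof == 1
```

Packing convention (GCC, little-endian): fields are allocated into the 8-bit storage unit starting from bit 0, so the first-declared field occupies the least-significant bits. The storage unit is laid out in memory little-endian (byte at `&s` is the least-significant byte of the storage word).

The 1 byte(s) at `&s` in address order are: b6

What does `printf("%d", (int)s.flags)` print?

[0]=0xb6 (little-endian) → word 0xb6
opcode [0+:1] = (word>>0) & 0x1 = 0
flags [1+:4] = (word>>1) & 0xf = 11  ←
mode [5+:2] = (word>>5) & 0x3 = 1
lvl [7+:1] = (word>>7) & 0x1 = 1

11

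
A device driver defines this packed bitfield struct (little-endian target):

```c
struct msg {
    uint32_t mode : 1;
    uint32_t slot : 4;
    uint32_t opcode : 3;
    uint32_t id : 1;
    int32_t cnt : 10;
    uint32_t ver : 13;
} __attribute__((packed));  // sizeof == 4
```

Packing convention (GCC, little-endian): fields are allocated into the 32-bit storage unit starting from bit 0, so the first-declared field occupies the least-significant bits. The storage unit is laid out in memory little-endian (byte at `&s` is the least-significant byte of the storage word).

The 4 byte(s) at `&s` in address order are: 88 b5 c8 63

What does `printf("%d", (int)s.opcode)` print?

[0]=0x88 [1]=0xb5 [2]=0xc8 [3]=0x63 (little-endian) → word 0x63c8b588
mode [0+:1] = (word>>0) & 0x1 = 0
slot [1+:4] = (word>>1) & 0xf = 4
opcode [5+:3] = (word>>5) & 0x7 = 4  ←
id [8+:1] = (word>>8) & 0x1 = 1
cnt [9+:10] = (word>>9) & 0x3ff = 90
ver [19+:13] = (word>>19) & 0x1fff = 3193

4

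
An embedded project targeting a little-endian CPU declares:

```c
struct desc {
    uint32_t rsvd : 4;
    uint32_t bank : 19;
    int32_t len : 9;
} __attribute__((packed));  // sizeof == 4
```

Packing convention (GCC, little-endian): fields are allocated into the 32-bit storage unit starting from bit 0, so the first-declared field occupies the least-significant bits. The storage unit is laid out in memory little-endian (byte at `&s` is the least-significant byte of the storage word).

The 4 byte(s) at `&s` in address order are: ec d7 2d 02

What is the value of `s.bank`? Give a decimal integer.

187774

[0]=0xec [1]=0xd7 [2]=0x2d [3]=0x02 (little-endian) → word 0x022dd7ec
rsvd [0+:4] = (word>>0) & 0xf = 12
bank [4+:19] = (word>>4) & 0x7ffff = 187774  ←
len [23+:9] = (word>>23) & 0x1ff = 4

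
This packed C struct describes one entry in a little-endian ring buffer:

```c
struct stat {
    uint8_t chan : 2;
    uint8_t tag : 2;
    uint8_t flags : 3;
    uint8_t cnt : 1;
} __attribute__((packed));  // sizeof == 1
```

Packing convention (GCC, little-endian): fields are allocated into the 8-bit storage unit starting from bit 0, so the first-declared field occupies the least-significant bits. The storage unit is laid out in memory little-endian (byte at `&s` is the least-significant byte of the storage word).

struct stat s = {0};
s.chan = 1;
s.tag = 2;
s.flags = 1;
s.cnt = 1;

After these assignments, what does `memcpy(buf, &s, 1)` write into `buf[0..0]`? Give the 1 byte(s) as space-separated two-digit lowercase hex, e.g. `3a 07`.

99

chan:2 = 1 → 0x1 << 0 → word 0x01
tag:2 = 2 → 0x2 << 2 → word 0x09
flags:3 = 1 → 0x1 << 4 → word 0x19
cnt:1 = 1 → 0x1 << 7 → word 0x99
word = 0x99 → little-endian bytes:
  [0]=0x99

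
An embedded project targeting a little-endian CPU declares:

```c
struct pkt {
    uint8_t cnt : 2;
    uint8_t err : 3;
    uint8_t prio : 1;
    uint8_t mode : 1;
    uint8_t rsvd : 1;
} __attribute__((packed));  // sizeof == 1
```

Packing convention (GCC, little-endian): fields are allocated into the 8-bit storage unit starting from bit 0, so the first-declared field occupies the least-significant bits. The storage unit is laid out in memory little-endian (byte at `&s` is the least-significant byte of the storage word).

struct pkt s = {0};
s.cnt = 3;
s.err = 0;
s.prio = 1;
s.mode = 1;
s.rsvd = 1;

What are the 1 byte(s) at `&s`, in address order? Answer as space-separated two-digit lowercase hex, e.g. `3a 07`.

cnt:2 = 3 → 0x3 << 0 → word 0x03
err:3 = 0 → 0x0 << 2 → word 0x03
prio:1 = 1 → 0x1 << 5 → word 0x23
mode:1 = 1 → 0x1 << 6 → word 0x63
rsvd:1 = 1 → 0x1 << 7 → word 0xe3
word = 0xe3 → little-endian bytes:
  [0]=0xe3

e3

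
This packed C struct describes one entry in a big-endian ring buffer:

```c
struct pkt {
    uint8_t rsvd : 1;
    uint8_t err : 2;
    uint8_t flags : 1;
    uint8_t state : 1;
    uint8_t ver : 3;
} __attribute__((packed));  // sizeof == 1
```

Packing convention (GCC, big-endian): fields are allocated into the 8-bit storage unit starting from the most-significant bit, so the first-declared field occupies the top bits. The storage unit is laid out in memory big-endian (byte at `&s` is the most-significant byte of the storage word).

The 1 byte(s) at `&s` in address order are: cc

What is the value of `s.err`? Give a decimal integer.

[0]=0xcc (big-endian) → word 0xcc
rsvd [7+:1] = (word>>7) & 0x1 = 1
err [5+:2] = (word>>5) & 0x3 = 2  ←
flags [4+:1] = (word>>4) & 0x1 = 0
state [3+:1] = (word>>3) & 0x1 = 1
ver [0+:3] = (word>>0) & 0x7 = 4

2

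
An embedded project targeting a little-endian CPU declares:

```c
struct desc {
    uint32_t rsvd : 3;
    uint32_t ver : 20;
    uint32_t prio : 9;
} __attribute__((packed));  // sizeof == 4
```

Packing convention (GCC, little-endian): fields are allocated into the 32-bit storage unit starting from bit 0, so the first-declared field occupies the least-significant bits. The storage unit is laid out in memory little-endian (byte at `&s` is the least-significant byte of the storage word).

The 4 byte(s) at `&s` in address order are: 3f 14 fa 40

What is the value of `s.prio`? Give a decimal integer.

[0]=0x3f [1]=0x14 [2]=0xfa [3]=0x40 (little-endian) → word 0x40fa143f
rsvd:3 @ bit 0 → (0x40fa143f>>0)&0x7 = 0x7
ver:20 @ bit 3 → (0x40fa143f>>3)&0xfffff = 0xf4287
prio:9 @ bit 23 → (0x40fa143f>>23)&0x1ff = 0x81  ←

129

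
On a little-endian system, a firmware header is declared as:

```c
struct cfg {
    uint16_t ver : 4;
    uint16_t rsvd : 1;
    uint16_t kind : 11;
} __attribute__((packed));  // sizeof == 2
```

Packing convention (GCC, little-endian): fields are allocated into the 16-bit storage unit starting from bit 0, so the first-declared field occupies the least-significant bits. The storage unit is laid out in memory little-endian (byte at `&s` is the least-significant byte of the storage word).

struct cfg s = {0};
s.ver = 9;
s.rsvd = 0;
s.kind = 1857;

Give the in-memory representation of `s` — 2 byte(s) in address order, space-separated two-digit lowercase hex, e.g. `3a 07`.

29 e8

ver (4b) val=9 bits=0x9 at bit 0: 0x0009
rsvd (1b) val=0 bits=0x0 at bit 4: 0x0009
kind (11b) val=1857 bits=0x741 at bit 5: 0xe829
word = 0xe829 → little-endian bytes:
  [0]=0x29  [1]=0xe8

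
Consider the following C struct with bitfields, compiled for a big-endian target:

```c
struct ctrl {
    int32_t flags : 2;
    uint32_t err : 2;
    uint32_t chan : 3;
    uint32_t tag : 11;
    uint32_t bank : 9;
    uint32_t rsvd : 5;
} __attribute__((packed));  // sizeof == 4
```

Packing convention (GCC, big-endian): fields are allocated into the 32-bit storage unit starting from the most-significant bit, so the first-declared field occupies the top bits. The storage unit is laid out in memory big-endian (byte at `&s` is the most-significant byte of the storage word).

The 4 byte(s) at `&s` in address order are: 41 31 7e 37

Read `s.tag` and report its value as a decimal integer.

1221

[0]=0x41 [1]=0x31 [2]=0x7e [3]=0x37 (big-endian) → word 0x41317e37
flags:2 @ bit 30 → (0x41317e37>>30)&0x3 = 0x1
err:2 @ bit 28 → (0x41317e37>>28)&0x3 = 0x0
chan:3 @ bit 25 → (0x41317e37>>25)&0x7 = 0x0
tag:11 @ bit 14 → (0x41317e37>>14)&0x7ff = 0x4c5  ←
bank:9 @ bit 5 → (0x41317e37>>5)&0x1ff = 0x1f1
rsvd:5 @ bit 0 → (0x41317e37>>0)&0x1f = 0x17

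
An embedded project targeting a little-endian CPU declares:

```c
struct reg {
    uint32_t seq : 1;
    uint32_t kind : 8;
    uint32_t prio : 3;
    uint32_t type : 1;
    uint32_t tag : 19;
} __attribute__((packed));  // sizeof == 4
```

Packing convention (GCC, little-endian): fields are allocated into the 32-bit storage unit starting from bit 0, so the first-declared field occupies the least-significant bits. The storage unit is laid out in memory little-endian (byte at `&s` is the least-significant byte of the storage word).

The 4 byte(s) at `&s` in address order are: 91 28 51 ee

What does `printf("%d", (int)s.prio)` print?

[0]=0x91 [1]=0x28 [2]=0x51 [3]=0xee (little-endian) → word 0xee512891
seq [0+:1] = (word>>0) & 0x1 = 1
kind [1+:8] = (word>>1) & 0xff = 72
prio [9+:3] = (word>>9) & 0x7 = 4  ←
type [12+:1] = (word>>12) & 0x1 = 0
tag [13+:19] = (word>>13) & 0x7ffff = 488073

4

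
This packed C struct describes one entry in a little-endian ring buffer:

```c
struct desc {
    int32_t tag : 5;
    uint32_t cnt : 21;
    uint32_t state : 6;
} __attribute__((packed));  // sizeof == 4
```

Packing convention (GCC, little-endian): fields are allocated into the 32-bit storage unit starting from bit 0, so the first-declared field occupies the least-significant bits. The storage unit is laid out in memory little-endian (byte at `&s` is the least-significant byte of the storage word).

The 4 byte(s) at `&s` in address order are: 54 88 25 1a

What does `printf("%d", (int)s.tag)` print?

[0]=0x54 [1]=0x88 [2]=0x25 [3]=0x1a (little-endian) → word 0x1a258854
tag:5 @ bit 0 → (0x1a258854>>0)&0x1f = 0x14  ←
cnt:21 @ bit 5 → (0x1a258854>>5)&0x1fffff = 0x112c42
state:6 @ bit 26 → (0x1a258854>>26)&0x3f = 0x6
tag signed 5b, MSB=1: 20 - 32 = -12

-12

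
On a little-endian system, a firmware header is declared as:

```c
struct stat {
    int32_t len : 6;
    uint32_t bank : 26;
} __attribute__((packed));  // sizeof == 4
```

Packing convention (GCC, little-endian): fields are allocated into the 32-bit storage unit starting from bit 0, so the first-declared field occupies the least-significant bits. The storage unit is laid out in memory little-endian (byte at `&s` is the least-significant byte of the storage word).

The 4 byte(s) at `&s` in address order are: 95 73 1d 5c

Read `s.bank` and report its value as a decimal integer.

[0]=0x95 [1]=0x73 [2]=0x1d [3]=0x5c (little-endian) → word 0x5c1d7395
len:6 @ bit 0 → (0x5c1d7395>>0)&0x3f = 0x15
bank:26 @ bit 6 → (0x5c1d7395>>6)&0x3ffffff = 0x17075ce  ←

24147406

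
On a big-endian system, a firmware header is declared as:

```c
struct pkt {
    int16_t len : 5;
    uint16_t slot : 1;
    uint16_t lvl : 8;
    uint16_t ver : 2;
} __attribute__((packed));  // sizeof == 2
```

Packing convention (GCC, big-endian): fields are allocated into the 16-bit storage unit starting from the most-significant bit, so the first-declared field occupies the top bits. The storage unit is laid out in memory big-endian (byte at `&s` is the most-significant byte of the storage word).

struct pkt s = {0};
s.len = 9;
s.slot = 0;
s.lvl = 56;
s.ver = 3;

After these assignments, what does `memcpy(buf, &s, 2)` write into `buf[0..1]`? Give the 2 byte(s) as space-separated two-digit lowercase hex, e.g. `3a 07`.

[11+:5] len=9 & 0x1f = 0x9; word=0x4800
[10+:1] slot=0 & 0x1 = 0x0; word=0x4800
[2+:8] lvl=56 & 0xff = 0x38; word=0x48e0
[0+:2] ver=3 & 0x3 = 0x3; word=0x48e3
word = 0x48e3 → big-endian bytes:
  [0]=0x48  [1]=0xe3

48 e3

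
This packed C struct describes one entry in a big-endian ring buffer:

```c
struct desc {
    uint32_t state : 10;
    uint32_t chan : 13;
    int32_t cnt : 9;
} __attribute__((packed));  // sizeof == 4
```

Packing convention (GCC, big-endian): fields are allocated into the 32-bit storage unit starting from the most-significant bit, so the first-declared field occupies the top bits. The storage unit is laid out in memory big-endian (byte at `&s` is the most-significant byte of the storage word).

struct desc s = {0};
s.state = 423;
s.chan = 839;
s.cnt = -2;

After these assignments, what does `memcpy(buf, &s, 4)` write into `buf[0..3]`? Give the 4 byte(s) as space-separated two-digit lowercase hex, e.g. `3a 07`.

69 c6 8f fe

[22+:10] state=423 & 0x3ff = 0x1a7; word=0x69c00000
[9+:13] chan=839 & 0x1fff = 0x347; word=0x69c68e00
[0+:9] cnt=-2 & 0x1ff = 0x1fe; word=0x69c68ffe
word = 0x69c68ffe → big-endian bytes:
  [0]=0x69  [1]=0xc6  [2]=0x8f  [3]=0xfe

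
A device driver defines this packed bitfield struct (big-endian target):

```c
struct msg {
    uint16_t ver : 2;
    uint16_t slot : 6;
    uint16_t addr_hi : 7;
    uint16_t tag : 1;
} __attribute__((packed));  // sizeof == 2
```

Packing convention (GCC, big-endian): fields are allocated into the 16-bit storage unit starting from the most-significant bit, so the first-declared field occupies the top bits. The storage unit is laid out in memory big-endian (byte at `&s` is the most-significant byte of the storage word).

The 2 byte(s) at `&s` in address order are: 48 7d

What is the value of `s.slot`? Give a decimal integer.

8

[0]=0x48 [1]=0x7d (big-endian) → word 0x487d
ver:2 @ bit 14 → (0x487d>>14)&0x3 = 0x1
slot:6 @ bit 8 → (0x487d>>8)&0x3f = 0x8  ←
addr_hi:7 @ bit 1 → (0x487d>>1)&0x7f = 0x3e
tag:1 @ bit 0 → (0x487d>>0)&0x1 = 0x1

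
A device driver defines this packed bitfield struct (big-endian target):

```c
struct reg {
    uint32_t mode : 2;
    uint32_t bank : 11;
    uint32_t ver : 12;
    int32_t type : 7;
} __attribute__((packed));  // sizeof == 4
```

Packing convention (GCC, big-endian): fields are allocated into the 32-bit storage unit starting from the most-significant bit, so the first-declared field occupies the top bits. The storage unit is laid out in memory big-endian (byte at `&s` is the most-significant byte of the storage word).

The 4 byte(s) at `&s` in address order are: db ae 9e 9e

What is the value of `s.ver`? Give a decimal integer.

[0]=0xdb [1]=0xae [2]=0x9e [3]=0x9e (big-endian) → word 0xdbae9e9e
mode:2 @ bit 30 → (0xdbae9e9e>>30)&0x3 = 0x3
bank:11 @ bit 19 → (0xdbae9e9e>>19)&0x7ff = 0x375
ver:12 @ bit 7 → (0xdbae9e9e>>7)&0xfff = 0xd3d  ←
type:7 @ bit 0 → (0xdbae9e9e>>0)&0x7f = 0x1e

3389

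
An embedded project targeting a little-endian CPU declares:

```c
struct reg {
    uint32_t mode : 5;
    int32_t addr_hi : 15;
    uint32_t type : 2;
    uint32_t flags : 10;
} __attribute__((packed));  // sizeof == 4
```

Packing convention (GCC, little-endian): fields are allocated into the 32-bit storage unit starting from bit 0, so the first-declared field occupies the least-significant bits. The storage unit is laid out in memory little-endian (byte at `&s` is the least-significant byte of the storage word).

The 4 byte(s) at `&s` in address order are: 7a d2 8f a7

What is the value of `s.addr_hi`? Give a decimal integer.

[0]=0x7a [1]=0xd2 [2]=0x8f [3]=0xa7 (little-endian) → word 0xa78fd27a
mode [0+:5] = (word>>0) & 0x1f = 26
addr_hi [5+:15] = (word>>5) & 0x7fff = 32403  ←
type [20+:2] = (word>>20) & 0x3 = 0
flags [22+:10] = (word>>22) & 0x3ff = 670
addr_hi signed 15b, MSB=1: 32403 - 32768 = -365

-365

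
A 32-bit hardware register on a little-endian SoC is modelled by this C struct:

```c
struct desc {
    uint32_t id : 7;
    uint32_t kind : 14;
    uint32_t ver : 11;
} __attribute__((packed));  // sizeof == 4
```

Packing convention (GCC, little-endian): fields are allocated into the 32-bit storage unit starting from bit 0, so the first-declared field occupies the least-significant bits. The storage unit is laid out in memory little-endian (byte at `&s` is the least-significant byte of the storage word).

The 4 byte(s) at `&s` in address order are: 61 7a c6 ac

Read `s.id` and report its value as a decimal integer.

97

[0]=0x61 [1]=0x7a [2]=0xc6 [3]=0xac (little-endian) → word 0xacc67a61
id [0+:7] = (word>>0) & 0x7f = 97  ←
kind [7+:14] = (word>>7) & 0x3fff = 3316
ver [21+:11] = (word>>21) & 0x7ff = 1382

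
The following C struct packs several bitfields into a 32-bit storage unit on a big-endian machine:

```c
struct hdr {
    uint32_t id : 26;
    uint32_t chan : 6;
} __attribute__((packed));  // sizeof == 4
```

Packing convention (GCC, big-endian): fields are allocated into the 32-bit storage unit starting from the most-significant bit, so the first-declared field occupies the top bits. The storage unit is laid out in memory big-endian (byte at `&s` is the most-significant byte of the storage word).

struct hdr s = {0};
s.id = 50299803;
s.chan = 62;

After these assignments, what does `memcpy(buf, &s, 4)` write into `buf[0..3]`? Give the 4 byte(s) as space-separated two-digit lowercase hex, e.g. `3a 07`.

id:26 = 50299803 → 0x2ff839b << 6 → word 0xbfe0e6c0
chan:6 = 62 → 0x3e << 0 → word 0xbfe0e6fe
word = 0xbfe0e6fe → big-endian bytes:
  [0]=0xbf  [1]=0xe0  [2]=0xe6  [3]=0xfe

bf e0 e6 fe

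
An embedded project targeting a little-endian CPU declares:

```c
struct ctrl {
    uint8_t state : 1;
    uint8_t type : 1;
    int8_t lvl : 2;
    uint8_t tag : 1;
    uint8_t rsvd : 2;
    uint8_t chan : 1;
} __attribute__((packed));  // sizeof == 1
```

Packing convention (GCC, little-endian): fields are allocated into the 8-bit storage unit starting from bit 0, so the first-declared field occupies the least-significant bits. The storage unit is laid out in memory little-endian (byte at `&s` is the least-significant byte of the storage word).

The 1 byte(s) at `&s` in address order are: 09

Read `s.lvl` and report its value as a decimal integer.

[0]=0x09 (little-endian) → word 0x09
state:1 @ bit 0 → (0x09>>0)&0x1 = 0x1
type:1 @ bit 1 → (0x09>>1)&0x1 = 0x0
lvl:2 @ bit 2 → (0x09>>2)&0x3 = 0x2  ←
tag:1 @ bit 4 → (0x09>>4)&0x1 = 0x0
rsvd:2 @ bit 5 → (0x09>>5)&0x3 = 0x0
chan:1 @ bit 7 → (0x09>>7)&0x1 = 0x0
lvl signed 2b, MSB=1: 2 - 4 = -2

-2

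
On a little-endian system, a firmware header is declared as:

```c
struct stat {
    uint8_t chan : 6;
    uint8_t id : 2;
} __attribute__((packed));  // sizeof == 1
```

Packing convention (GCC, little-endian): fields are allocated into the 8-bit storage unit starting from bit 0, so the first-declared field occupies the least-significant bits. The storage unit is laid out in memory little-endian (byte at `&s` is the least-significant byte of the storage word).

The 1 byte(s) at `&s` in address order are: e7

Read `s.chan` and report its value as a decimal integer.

[0]=0xe7 (little-endian) → word 0xe7
chan:6 @ bit 0 → (0xe7>>0)&0x3f = 0x27  ←
id:2 @ bit 6 → (0xe7>>6)&0x3 = 0x3

39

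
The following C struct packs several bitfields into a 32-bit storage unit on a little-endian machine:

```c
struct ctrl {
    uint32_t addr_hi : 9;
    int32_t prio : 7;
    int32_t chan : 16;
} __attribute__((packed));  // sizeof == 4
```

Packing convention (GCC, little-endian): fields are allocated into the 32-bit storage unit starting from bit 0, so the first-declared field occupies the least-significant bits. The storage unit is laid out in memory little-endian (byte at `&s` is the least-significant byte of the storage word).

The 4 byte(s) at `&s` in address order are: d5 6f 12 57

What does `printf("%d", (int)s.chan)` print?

22290

[0]=0xd5 [1]=0x6f [2]=0x12 [3]=0x57 (little-endian) → word 0x57126fd5
addr_hi:9 @ bit 0 → (0x57126fd5>>0)&0x1ff = 0x1d5
prio:7 @ bit 9 → (0x57126fd5>>9)&0x7f = 0x37
chan:16 @ bit 16 → (0x57126fd5>>16)&0xffff = 0x5712  ←
chan signed 16b, MSB=0: value = 22290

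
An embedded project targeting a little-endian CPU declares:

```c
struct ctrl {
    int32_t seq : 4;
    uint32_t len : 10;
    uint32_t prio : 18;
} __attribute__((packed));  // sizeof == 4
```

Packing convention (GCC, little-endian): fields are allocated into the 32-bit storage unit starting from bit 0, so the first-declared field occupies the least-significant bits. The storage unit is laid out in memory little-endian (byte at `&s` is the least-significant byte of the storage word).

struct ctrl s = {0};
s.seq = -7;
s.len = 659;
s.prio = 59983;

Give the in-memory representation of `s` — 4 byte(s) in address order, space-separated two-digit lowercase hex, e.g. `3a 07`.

39 e9 93 3a

seq (4b) val=-7 bits=0x9 at bit 0: 0x00000009
len (10b) val=659 bits=0x293 at bit 4: 0x00002939
prio (18b) val=59983 bits=0xea4f at bit 14: 0x3a93e939
word = 0x3a93e939 → little-endian bytes:
  [0]=0x39  [1]=0xe9  [2]=0x93  [3]=0x3a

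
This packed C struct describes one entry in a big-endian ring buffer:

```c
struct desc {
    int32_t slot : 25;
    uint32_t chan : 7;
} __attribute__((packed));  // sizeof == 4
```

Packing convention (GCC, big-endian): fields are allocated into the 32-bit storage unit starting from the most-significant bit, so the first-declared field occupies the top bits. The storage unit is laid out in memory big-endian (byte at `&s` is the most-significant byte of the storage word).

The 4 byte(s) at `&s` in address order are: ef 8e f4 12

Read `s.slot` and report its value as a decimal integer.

[0]=0xef [1]=0x8e [2]=0xf4 [3]=0x12 (big-endian) → word 0xef8ef412
slot:25 @ bit 7 → (0xef8ef412>>7)&0x1ffffff = 0x1df1de8  ←
chan:7 @ bit 0 → (0xef8ef412>>0)&0x7f = 0x12
slot signed 25b, MSB=1: 31399400 - 33554432 = -2155032

-2155032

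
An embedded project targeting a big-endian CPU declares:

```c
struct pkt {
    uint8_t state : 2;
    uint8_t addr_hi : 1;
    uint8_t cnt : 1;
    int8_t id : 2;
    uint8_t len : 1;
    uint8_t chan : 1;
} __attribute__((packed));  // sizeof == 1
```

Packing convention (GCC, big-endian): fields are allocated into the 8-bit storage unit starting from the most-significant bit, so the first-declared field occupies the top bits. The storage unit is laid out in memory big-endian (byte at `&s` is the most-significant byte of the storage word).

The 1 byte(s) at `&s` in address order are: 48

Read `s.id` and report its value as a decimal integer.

[0]=0x48 (big-endian) → word 0x48
state:2 @ bit 6 → (0x48>>6)&0x3 = 0x1
addr_hi:1 @ bit 5 → (0x48>>5)&0x1 = 0x0
cnt:1 @ bit 4 → (0x48>>4)&0x1 = 0x0
id:2 @ bit 2 → (0x48>>2)&0x3 = 0x2  ←
len:1 @ bit 1 → (0x48>>1)&0x1 = 0x0
chan:1 @ bit 0 → (0x48>>0)&0x1 = 0x0
id signed 2b, MSB=1: 2 - 4 = -2

-2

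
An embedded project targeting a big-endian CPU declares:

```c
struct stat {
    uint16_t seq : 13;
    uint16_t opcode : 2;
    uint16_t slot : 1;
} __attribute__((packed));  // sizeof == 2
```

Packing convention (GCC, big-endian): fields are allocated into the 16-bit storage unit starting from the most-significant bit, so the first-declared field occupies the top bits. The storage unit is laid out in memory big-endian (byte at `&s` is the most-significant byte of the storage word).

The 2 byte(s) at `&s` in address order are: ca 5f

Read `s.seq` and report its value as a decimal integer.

[0]=0xca [1]=0x5f (big-endian) → word 0xca5f
seq [3+:13] = (word>>3) & 0x1fff = 6475  ←
opcode [1+:2] = (word>>1) & 0x3 = 3
slot [0+:1] = (word>>0) & 0x1 = 1

6475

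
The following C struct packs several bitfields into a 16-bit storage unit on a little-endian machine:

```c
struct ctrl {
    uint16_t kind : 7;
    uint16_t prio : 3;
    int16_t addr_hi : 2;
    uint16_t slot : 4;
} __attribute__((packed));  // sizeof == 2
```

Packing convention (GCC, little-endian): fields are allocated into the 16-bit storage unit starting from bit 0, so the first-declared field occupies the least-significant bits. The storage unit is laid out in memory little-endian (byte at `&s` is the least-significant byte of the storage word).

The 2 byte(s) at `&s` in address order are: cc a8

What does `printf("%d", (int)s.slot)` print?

10

[0]=0xcc [1]=0xa8 (little-endian) → word 0xa8cc
kind [0+:7] = (word>>0) & 0x7f = 76
prio [7+:3] = (word>>7) & 0x7 = 1
addr_hi [10+:2] = (word>>10) & 0x3 = 2
slot [12+:4] = (word>>12) & 0xf = 10  ←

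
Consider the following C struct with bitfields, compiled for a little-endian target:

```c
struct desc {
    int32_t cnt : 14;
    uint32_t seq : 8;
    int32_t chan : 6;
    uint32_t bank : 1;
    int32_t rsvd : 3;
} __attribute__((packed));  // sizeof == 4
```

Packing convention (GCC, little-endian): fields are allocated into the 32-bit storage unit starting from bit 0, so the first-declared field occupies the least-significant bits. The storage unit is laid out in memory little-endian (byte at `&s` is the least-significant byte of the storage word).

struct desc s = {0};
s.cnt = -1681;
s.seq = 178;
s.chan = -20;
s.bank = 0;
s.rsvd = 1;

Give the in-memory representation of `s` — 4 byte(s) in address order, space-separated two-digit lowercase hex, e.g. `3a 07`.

cnt (14b) val=-1681 bits=0x396f at bit 0: 0x0000396f
seq (8b) val=178 bits=0xb2 at bit 14: 0x002cb96f
chan (6b) val=-20 bits=0x2c at bit 22: 0x0b2cb96f
bank (1b) val=0 bits=0x0 at bit 28: 0x0b2cb96f
rsvd (3b) val=1 bits=0x1 at bit 29: 0x2b2cb96f
word = 0x2b2cb96f → little-endian bytes:
  [0]=0x6f  [1]=0xb9  [2]=0x2c  [3]=0x2b

6f b9 2c 2b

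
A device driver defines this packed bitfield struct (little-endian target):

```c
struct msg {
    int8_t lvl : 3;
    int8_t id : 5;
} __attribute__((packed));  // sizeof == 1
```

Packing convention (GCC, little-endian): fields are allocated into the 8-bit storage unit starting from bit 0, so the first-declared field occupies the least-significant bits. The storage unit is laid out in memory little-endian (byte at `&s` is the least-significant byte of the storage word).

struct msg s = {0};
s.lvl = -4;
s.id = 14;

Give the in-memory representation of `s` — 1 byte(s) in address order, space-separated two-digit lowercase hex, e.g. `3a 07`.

lvl:3 = -4 → 0x4 << 0 → word 0x04
id:5 = 14 → 0xe << 3 → word 0x74
word = 0x74 → little-endian bytes:
  [0]=0x74

74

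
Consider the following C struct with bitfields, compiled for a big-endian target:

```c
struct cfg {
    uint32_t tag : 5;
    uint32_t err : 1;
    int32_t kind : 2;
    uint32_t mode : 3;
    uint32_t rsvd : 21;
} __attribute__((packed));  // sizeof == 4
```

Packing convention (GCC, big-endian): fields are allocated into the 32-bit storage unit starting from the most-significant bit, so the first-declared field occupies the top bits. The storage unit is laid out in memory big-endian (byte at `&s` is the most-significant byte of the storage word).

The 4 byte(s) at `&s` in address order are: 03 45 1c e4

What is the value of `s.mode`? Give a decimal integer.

2

[0]=0x03 [1]=0x45 [2]=0x1c [3]=0xe4 (big-endian) → word 0x03451ce4
tag [27+:5] = (word>>27) & 0x1f = 0
err [26+:1] = (word>>26) & 0x1 = 0
kind [24+:2] = (word>>24) & 0x3 = 3
mode [21+:3] = (word>>21) & 0x7 = 2  ←
rsvd [0+:21] = (word>>0) & 0x1fffff = 335076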